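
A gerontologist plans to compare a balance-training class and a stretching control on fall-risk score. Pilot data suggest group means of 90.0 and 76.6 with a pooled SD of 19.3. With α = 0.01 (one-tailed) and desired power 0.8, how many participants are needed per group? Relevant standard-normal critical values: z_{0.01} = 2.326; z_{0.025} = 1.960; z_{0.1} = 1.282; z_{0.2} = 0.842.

Cohen's d = |M₁ − M₂| / SD_pooled = |90.0 − 76.6| / 19.3 = 13.4 / 19.3 = 0.694.
For two independent groups with equal n: n = 2·((z_{α} + z_β) / d)².
z_{α} + z_β = 2.326 + 0.842 = 3.168.
n = 2 × (3.168 / 0.694)² = 2 × 4.565² = 2 × 20.84 = 41.7.
Round up to the next whole participant.

n = 42 per group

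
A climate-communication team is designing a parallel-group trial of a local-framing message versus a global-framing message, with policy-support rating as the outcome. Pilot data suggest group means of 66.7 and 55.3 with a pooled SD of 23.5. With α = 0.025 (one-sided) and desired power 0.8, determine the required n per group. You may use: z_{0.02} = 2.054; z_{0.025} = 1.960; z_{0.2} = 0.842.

n = 67 per group

Cohen's d = |M₁ − M₂| / SD_pooled = |66.7 − 55.3| / 23.5 = 11.4 / 23.5 = 0.485.
For two independent groups with equal n: n = 2·((z_{α} + z_β) / d)².
z_{α} + z_β = 1.960 + 0.842 = 2.802.
n = 2 × (2.802 / 0.485)² = 2 × 5.777² = 2 × 33.38 = 66.8.
Round up to the next whole participant.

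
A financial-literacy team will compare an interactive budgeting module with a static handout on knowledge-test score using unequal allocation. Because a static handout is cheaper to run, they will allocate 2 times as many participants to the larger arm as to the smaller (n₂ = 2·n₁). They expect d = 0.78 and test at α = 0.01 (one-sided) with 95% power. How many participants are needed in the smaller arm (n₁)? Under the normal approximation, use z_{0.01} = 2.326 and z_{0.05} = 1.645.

n₁ = 39

With allocation ratio k = n₂/n₁ = 2, Var(x̄₁−x̄₂) = σ²(1/n₁ + 1/(k·n₁)) = σ²·(k+1)/(k·n₁).
So n₁ = (1 + 1/k)·((z_{α} + z_β)/d)² = 1.500 × (3.971/0.78)².
n₁ = 1.500 × 25.92 = 38.9.
Round up: n₁ = 39, giving n₂ = 2 × 39 = 78.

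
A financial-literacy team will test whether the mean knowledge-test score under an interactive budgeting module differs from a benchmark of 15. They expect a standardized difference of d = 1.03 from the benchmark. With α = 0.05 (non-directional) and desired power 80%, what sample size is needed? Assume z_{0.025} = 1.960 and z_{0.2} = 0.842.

For a one-sample test: n = ((z_{α/2} + z_β) / d)².
z_{α/2} + z_β = 1.960 + 0.842 = 2.802.
n = (2.802 / 1.03)² = 2.720² = 7.40.
Round up.

n = 8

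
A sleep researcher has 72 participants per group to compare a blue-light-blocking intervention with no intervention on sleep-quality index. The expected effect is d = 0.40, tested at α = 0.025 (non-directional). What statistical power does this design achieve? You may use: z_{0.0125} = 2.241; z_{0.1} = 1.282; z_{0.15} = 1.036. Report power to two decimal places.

For two equal groups, power = Φ(d·√(n/2) − z_{α/2}).
d·√(n/2) = 0.40 × √(72/2) = 0.40 × 6.000 = 2.400.
z_β = 2.400 − 2.241 = 0.159.
Power = Φ(0.159) = 0.563.

power ≈ 0.56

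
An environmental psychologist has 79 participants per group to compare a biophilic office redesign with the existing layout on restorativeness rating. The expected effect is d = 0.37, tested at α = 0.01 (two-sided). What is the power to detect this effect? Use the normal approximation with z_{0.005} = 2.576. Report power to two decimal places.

power ≈ 0.40

For two equal groups, power = Φ(d·√(n/2) − z_{α/2}).
d·√(n/2) = 0.37 × √(79/2) = 0.37 × 6.285 = 2.325.
z_β = 2.325 − 2.576 = -0.251.
Power = Φ(-0.251) = 0.401.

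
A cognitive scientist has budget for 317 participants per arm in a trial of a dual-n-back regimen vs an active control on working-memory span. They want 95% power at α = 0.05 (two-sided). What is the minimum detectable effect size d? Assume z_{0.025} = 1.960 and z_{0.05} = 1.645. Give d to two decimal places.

d_min ≈ 0.29

For two independent groups of n = 317 each: d_min = (z_{α/2} + z_β)·√(2/n).
z-sum = 1.960 + 1.645 = 3.605.
d_min = 3.605 × √(2/317) = 3.605 × 0.0794 = 0.286.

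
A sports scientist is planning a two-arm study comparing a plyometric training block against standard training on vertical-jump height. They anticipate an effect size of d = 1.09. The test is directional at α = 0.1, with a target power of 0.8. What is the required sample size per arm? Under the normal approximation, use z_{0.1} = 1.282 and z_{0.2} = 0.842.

For two independent groups with equal n: n = 2·((z_{α} + z_β) / d)².
z_{α} + z_β = 1.282 + 0.842 = 2.124.
n = 2 × (2.124 / 1.09)² = 2 × 1.949² = 2 × 3.80 = 7.6.
Round up to the next whole participant.

n = 8 per group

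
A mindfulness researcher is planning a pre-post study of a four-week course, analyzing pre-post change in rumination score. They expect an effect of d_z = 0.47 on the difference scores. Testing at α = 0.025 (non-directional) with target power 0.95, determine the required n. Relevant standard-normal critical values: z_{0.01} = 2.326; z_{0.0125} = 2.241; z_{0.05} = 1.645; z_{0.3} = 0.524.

n = 69 pairs

For a paired (one-sample on differences) test: n = ((z_{α/2} + z_β) / d)².
z_{α/2} + z_β = 2.241 + 1.645 = 3.886.
n = (3.886 / 0.47)² = 8.268² = 68.36.
Round up.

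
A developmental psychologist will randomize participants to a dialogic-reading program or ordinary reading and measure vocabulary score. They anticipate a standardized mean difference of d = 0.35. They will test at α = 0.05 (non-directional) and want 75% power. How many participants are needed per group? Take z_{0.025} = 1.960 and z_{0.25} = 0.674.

n = 114 per group

For two independent groups with equal n: n = 2·((z_{α/2} + z_β) / d)².
z_{α/2} + z_β = 1.960 + 0.674 = 2.634.
n = 2 × (2.634 / 0.35)² = 2 × 7.526² = 2 × 56.64 = 113.3.
Round up to the next whole participant.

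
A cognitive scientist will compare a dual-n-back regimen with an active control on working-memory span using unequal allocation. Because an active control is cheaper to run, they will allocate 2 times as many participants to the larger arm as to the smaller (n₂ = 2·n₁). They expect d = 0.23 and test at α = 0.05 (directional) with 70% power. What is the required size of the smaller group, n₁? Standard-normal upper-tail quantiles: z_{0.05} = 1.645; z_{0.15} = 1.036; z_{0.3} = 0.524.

n₁ = 134

With allocation ratio k = n₂/n₁ = 2, Var(x̄₁−x̄₂) = σ²(1/n₁ + 1/(k·n₁)) = σ²·(k+1)/(k·n₁).
So n₁ = (1 + 1/k)·((z_{α} + z_β)/d)² = 1.500 × (2.169/0.23)².
n₁ = 1.500 × 88.93 = 133.4.
Round up: n₁ = 134, giving n₂ = 2 × 134 = 268.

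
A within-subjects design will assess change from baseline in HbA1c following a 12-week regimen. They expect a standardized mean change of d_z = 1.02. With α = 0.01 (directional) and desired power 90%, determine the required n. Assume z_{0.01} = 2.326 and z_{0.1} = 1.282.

n = 13 pairs

For a paired (one-sample on differences) test: n = ((z_{α} + z_β) / d)².
z_{α} + z_β = 2.326 + 1.282 = 3.608.
n = (3.608 / 1.02)² = 3.537² = 12.51.
Round up.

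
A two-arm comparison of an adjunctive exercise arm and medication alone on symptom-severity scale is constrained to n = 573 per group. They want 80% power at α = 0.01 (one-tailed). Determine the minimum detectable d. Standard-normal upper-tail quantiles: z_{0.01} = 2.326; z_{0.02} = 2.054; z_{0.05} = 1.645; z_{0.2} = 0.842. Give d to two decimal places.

d_min ≈ 0.19

For two independent groups of n = 573 each: d_min = (z_{α} + z_β)·√(2/n).
z-sum = 2.326 + 0.842 = 3.168.
d_min = 3.168 × √(2/573) = 3.168 × 0.0591 = 0.187.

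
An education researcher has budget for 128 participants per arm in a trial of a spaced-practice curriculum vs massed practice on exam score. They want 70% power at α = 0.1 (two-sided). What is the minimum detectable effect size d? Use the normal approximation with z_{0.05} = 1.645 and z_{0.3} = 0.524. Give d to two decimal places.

d_min ≈ 0.27

For two independent groups of n = 128 each: d_min = (z_{α/2} + z_β)·√(2/n).
z-sum = 1.645 + 0.524 = 2.169.
d_min = 2.169 × √(2/128) = 2.169 × 0.1250 = 0.271.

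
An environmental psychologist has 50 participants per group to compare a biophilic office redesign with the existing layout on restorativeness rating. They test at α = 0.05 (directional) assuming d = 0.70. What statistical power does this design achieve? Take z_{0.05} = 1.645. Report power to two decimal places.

power ≈ 0.97

For two equal groups, power = Φ(d·√(n/2) − z_{α}).
d·√(n/2) = 0.70 × √(50/2) = 0.70 × 5.000 = 3.500.
z_β = 3.500 − 1.645 = 1.855.
Power = Φ(1.855) = 0.968.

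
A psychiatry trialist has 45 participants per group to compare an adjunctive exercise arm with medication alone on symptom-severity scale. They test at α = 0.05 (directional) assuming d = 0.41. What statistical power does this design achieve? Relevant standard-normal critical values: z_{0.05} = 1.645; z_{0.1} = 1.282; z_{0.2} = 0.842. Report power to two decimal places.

power ≈ 0.62

For two equal groups, power = Φ(d·√(n/2) − z_{α}).
d·√(n/2) = 0.41 × √(45/2) = 0.41 × 4.743 = 1.945.
z_β = 1.945 − 1.645 = 0.300.
Power = Φ(0.300) = 0.618.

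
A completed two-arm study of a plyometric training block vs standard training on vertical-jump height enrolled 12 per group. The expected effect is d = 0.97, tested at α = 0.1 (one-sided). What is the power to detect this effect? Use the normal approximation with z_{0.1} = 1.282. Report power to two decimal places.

For two equal groups, power = Φ(d·√(n/2) − z_{α}).
d·√(n/2) = 0.97 × √(12/2) = 0.97 × 2.449 = 2.376.
z_β = 2.376 − 1.282 = 1.094.
Power = Φ(1.094) = 0.863.

power ≈ 0.86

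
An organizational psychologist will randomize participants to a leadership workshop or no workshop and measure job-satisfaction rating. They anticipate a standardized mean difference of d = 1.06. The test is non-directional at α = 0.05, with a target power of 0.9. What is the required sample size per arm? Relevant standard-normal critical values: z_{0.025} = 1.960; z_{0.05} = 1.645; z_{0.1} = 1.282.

For two independent groups with equal n: n = 2·((z_{α/2} + z_β) / d)².
z_{α/2} + z_β = 1.960 + 1.282 = 3.242.
n = 2 × (3.242 / 1.06)² = 2 × 3.058² = 2 × 9.35 = 18.7.
Round up to the next whole participant.

n = 19 per group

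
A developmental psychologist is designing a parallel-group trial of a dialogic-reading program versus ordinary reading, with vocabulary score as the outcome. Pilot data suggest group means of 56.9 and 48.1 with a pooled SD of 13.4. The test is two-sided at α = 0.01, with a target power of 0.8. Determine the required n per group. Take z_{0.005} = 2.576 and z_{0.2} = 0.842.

n = 55 per group

Cohen's d = |M₁ − M₂| / SD_pooled = |56.9 − 48.1| / 13.4 = 8.8 / 13.4 = 0.657.
For two independent groups with equal n: n = 2·((z_{α/2} + z_β) / d)².
z_{α/2} + z_β = 2.576 + 0.842 = 3.418.
n = 2 × (3.418 / 0.657)² = 2 × 5.202² = 2 × 27.07 = 54.1.
Round up to the next whole participant.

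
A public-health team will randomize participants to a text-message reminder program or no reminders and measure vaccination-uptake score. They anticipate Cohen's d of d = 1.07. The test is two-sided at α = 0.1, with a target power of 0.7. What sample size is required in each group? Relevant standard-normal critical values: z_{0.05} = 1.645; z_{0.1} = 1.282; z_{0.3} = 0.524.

n = 9 per group

For two independent groups with equal n: n = 2·((z_{α/2} + z_β) / d)².
z_{α/2} + z_β = 1.645 + 0.524 = 2.169.
n = 2 × (2.169 / 1.07)² = 2 × 2.027² = 2 × 4.11 = 8.2.
Round up to the next whole participant.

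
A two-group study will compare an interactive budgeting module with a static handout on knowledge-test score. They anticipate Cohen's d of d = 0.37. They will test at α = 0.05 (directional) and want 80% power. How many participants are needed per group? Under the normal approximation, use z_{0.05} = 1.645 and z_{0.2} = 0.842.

n = 91 per group

For two independent groups with equal n: n = 2·((z_{α} + z_β) / d)².
z_{α} + z_β = 1.645 + 0.842 = 2.487.
n = 2 × (2.487 / 0.37)² = 2 × 6.722² = 2 × 45.18 = 90.4.
Round up to the next whole participant.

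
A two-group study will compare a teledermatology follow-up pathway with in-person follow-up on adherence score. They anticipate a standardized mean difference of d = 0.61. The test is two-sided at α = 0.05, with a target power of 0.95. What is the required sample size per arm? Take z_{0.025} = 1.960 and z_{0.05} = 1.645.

For two independent groups with equal n: n = 2·((z_{α/2} + z_β) / d)².
z_{α/2} + z_β = 1.960 + 1.645 = 3.605.
n = 2 × (3.605 / 0.61)² = 2 × 5.910² = 2 × 34.93 = 69.9.
Round up to the next whole participant.

n = 70 per group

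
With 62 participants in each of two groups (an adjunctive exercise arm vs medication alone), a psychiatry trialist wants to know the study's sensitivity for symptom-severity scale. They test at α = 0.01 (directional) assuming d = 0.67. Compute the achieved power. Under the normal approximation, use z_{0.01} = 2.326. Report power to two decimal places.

power ≈ 0.92

For two equal groups, power = Φ(d·√(n/2) − z_{α}).
d·√(n/2) = 0.67 × √(62/2) = 0.67 × 5.568 = 3.730.
z_β = 3.730 − 2.326 = 1.404.
Power = Φ(1.404) = 0.920.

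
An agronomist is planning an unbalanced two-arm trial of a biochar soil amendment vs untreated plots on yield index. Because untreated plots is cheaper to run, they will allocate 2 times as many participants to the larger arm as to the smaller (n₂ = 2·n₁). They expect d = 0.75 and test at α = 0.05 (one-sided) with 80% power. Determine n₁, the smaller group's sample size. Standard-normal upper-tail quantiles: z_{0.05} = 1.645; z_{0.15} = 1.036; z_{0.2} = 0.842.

n₁ = 17

With allocation ratio k = n₂/n₁ = 2, Var(x̄₁−x̄₂) = σ²(1/n₁ + 1/(k·n₁)) = σ²·(k+1)/(k·n₁).
So n₁ = (1 + 1/k)·((z_{α} + z_β)/d)² = 1.500 × (2.487/0.75)².
n₁ = 1.500 × 11.00 = 16.5.
Round up: n₁ = 17, giving n₂ = 2 × 17 = 34.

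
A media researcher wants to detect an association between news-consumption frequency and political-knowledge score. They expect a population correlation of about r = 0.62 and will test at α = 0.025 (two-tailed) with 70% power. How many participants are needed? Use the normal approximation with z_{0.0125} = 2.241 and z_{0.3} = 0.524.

Fisher's z: C = ½·ln((1+r)/(1−r)) = ½·ln(4.2632) = 0.7250.
n = ((z_{α/2} + z_β)/C)² + 3.
(2.241 + 0.524) / 0.7250 = 2.765 / 0.7250 = 3.814.
n = 3.814² + 3 = 14.55 + 3 = 17.5.
Round up.

n = 18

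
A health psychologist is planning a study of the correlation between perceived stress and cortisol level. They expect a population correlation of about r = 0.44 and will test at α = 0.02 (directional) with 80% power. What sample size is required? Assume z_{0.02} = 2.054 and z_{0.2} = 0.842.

Fisher's z: C = ½·ln((1+r)/(1−r)) = ½·ln(2.5714) = 0.4722.
n = ((z_{α} + z_β)/C)² + 3.
(2.054 + 0.842) / 0.4722 = 2.896 / 0.4722 = 6.133.
n = 6.133² + 3 = 37.61 + 3 = 40.6.
Round up.

n = 41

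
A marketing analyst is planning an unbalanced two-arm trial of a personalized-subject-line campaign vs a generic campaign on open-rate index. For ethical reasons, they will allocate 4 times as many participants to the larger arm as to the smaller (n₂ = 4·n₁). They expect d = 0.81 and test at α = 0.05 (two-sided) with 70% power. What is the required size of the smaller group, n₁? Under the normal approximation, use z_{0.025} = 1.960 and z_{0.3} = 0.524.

With allocation ratio k = n₂/n₁ = 4, Var(x̄₁−x̄₂) = σ²(1/n₁ + 1/(k·n₁)) = σ²·(k+1)/(k·n₁).
So n₁ = (1 + 1/k)·((z_{α/2} + z_β)/d)² = 1.250 × (2.484/0.81)².
n₁ = 1.250 × 9.40 = 11.8.
Round up: n₁ = 12, giving n₂ = 4 × 12 = 48.

n₁ = 12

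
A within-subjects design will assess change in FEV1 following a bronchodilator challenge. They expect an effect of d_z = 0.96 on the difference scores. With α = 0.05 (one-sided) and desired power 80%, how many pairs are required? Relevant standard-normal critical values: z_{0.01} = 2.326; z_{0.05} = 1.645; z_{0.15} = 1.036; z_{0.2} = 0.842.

For a paired (one-sample on differences) test: n = ((z_{α} + z_β) / d)².
z_{α} + z_β = 1.645 + 0.842 = 2.487.
n = (2.487 / 0.96)² = 2.591² = 6.71.
Round up.

n = 7 pairs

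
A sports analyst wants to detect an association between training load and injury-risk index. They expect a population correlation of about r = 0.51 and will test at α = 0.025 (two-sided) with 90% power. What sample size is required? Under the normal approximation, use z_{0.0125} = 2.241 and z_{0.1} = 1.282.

Fisher's z: C = ½·ln((1+r)/(1−r)) = ½·ln(3.0816) = 0.5627.
n = ((z_{α/2} + z_β)/C)² + 3.
(2.241 + 1.282) / 0.5627 = 3.523 / 0.5627 = 6.261.
n = 6.261² + 3 = 39.20 + 3 = 42.2.
Round up.

n = 43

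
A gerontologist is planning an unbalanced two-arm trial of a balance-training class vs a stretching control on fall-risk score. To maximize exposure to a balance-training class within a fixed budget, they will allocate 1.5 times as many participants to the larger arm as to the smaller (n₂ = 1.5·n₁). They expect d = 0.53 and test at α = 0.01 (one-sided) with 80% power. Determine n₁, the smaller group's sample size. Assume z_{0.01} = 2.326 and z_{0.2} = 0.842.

With allocation ratio k = n₂/n₁ = 1.5, Var(x̄₁−x̄₂) = σ²(1/n₁ + 1/(k·n₁)) = σ²·(k+1)/(k·n₁).
So n₁ = (1 + 1/k)·((z_{α} + z_β)/d)² = 1.667 × (3.168/0.53)².
n₁ = 1.667 × 35.73 = 59.5.
Round up: n₁ = 60, giving n₂ = 1.5 × 60 = 90.

n₁ = 60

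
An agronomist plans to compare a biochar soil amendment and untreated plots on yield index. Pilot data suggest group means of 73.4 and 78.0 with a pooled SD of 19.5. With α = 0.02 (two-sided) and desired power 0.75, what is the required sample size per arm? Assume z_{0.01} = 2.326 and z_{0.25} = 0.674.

Cohen's d = |M₁ − M₂| / SD_pooled = |73.4 − 78.0| / 19.5 = 4.6 / 19.5 = 0.236.
For two independent groups with equal n: n = 2·((z_{α/2} + z_β) / d)².
z_{α/2} + z_β = 2.326 + 0.674 = 3.000.
n = 2 × (3.000 / 0.236)² = 2 × 12.712² = 2 × 161.59 = 323.2.
Round up to the next whole participant.

n = 324 per group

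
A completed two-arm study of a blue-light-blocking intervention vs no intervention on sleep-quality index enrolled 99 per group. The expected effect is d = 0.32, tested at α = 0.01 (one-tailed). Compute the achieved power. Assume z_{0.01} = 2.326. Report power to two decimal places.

power ≈ 0.47

For two equal groups, power = Φ(d·√(n/2) − z_{α}).
d·√(n/2) = 0.32 × √(99/2) = 0.32 × 7.036 = 2.251.
z_β = 2.251 − 2.326 = -0.075.
Power = Φ(-0.075) = 0.470.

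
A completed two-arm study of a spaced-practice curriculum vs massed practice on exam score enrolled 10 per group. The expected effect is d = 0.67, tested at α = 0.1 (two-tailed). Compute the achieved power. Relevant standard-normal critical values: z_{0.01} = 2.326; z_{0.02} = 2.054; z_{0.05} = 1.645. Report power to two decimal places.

power ≈ 0.44

For two equal groups, power = Φ(d·√(n/2) − z_{α/2}).
d·√(n/2) = 0.67 × √(10/2) = 0.67 × 2.236 = 1.498.
z_β = 1.498 − 1.645 = -0.147.
Power = Φ(-0.147) = 0.442.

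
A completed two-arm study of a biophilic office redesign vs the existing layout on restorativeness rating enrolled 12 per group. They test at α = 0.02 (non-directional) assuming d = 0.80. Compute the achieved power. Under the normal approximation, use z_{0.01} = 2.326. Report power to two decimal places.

power ≈ 0.36

For two equal groups, power = Φ(d·√(n/2) − z_{α/2}).
d·√(n/2) = 0.80 × √(12/2) = 0.80 × 2.449 = 1.960.
z_β = 1.960 − 2.326 = -0.366.
Power = Φ(-0.366) = 0.357.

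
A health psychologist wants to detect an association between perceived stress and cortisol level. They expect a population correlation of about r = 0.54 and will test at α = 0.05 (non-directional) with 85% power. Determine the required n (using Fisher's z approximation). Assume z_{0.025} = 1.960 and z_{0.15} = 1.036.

Fisher's z: C = ½·ln((1+r)/(1−r)) = ½·ln(3.3478) = 0.6042.
n = ((z_{α/2} + z_β)/C)² + 3.
(1.960 + 1.036) / 0.6042 = 2.996 / 0.6042 = 4.959.
n = 4.959² + 3 = 24.59 + 3 = 27.6.
Round up.

n = 28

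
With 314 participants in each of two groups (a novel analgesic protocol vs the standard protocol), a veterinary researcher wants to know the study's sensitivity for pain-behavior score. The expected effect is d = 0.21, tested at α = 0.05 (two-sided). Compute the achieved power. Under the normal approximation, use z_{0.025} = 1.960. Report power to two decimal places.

For two equal groups, power = Φ(d·√(n/2) − z_{α/2}).
d·√(n/2) = 0.21 × √(314/2) = 0.21 × 12.530 = 2.631.
z_β = 2.631 − 1.960 = 0.671.
Power = Φ(0.671) = 0.749.

power ≈ 0.75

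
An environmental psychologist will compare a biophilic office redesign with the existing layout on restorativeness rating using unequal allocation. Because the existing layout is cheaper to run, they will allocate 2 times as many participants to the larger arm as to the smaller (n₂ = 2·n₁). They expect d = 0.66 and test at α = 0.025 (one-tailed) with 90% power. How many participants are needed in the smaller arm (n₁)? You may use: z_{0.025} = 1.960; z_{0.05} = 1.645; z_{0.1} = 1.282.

n₁ = 37

With allocation ratio k = n₂/n₁ = 2, Var(x̄₁−x̄₂) = σ²(1/n₁ + 1/(k·n₁)) = σ²·(k+1)/(k·n₁).
So n₁ = (1 + 1/k)·((z_{α} + z_β)/d)² = 1.500 × (3.242/0.66)².
n₁ = 1.500 × 24.13 = 36.2.
Round up: n₁ = 37, giving n₂ = 2 × 37 = 74.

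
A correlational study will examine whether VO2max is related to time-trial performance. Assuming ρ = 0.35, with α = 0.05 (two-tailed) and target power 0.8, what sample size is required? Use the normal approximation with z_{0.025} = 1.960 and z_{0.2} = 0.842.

n = 62

Fisher's z: C = ½·ln((1+r)/(1−r)) = ½·ln(2.0769) = 0.3654.
n = ((z_{α/2} + z_β)/C)² + 3.
(1.960 + 0.842) / 0.3654 = 2.802 / 0.3654 = 7.668.
n = 7.668² + 3 = 58.80 + 3 = 61.8.
Round up.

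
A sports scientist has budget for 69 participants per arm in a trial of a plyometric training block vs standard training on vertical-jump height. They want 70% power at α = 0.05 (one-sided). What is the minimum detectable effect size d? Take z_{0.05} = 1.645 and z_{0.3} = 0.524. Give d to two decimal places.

d_min ≈ 0.37

For two independent groups of n = 69 each: d_min = (z_{α} + z_β)·√(2/n).
z-sum = 1.645 + 0.524 = 2.169.
d_min = 2.169 × √(2/69) = 2.169 × 0.1703 = 0.369.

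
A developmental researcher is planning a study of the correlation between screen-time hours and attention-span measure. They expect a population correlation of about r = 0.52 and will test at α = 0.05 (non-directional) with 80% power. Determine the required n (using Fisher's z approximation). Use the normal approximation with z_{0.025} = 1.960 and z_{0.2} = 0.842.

Fisher's z: C = ½·ln((1+r)/(1−r)) = ½·ln(3.1667) = 0.5763.
n = ((z_{α/2} + z_β)/C)² + 3.
(1.960 + 0.842) / 0.5763 = 2.802 / 0.5763 = 4.862.
n = 4.862² + 3 = 23.64 + 3 = 26.6.
Round up.

n = 27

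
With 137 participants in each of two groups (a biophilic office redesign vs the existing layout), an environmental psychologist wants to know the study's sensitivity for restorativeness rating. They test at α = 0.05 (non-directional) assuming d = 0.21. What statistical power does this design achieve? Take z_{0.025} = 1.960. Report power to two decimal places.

power ≈ 0.41

For two equal groups, power = Φ(d·√(n/2) − z_{α/2}).
d·√(n/2) = 0.21 × √(137/2) = 0.21 × 8.276 = 1.738.
z_β = 1.738 − 1.960 = -0.222.
Power = Φ(-0.222) = 0.412.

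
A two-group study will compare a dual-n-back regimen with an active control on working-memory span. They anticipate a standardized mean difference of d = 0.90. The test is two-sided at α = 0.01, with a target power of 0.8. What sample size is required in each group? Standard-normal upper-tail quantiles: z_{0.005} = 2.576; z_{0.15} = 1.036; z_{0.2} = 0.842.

For two independent groups with equal n: n = 2·((z_{α/2} + z_β) / d)².
z_{α/2} + z_β = 2.576 + 0.842 = 3.418.
n = 2 × (3.418 / 0.90)² = 2 × 3.798² = 2 × 14.42 = 28.8.
Round up to the next whole participant.

n = 29 per group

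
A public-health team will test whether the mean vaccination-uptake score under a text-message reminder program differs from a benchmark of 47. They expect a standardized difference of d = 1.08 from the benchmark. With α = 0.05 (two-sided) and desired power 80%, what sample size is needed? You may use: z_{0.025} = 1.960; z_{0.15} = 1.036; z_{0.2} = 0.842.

n = 7

For a one-sample test: n = ((z_{α/2} + z_β) / d)².
z_{α/2} + z_β = 1.960 + 0.842 = 2.802.
n = (2.802 / 1.08)² = 2.594² = 6.73.
Round up.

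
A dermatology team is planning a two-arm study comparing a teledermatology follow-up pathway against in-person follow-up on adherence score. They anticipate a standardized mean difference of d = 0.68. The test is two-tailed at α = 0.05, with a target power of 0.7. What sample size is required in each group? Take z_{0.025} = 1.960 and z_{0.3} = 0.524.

n = 27 per group

For two independent groups with equal n: n = 2·((z_{α/2} + z_β) / d)².
z_{α/2} + z_β = 1.960 + 0.524 = 2.484.
n = 2 × (2.484 / 0.68)² = 2 × 3.653² = 2 × 13.34 = 26.7.
Round up to the next whole participant.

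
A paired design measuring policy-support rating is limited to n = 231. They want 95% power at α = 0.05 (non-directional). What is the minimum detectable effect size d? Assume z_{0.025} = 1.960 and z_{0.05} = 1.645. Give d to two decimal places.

d_min ≈ 0.24

For a single sample (or paired design) of n = 231: d_min = (z_{α/2} + z_β)/√n.
z-sum = 1.960 + 1.645 = 3.605.
d_min = 3.605 / √231 = 3.605 / 15.199 = 0.237.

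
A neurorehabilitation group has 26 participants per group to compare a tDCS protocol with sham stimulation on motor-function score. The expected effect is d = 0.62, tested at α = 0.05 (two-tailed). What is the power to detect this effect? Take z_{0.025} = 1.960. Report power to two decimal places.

power ≈ 0.61

For two equal groups, power = Φ(d·√(n/2) − z_{α/2}).
d·√(n/2) = 0.62 × √(26/2) = 0.62 × 3.606 = 2.235.
z_β = 2.235 − 1.960 = 0.275.
Power = Φ(0.275) = 0.609.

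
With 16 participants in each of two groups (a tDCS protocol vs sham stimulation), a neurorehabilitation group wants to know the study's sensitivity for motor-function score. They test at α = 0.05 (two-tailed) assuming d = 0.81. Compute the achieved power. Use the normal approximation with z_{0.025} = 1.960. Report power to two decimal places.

For two equal groups, power = Φ(d·√(n/2) − z_{α/2}).
d·√(n/2) = 0.81 × √(16/2) = 0.81 × 2.828 = 2.291.
z_β = 2.291 − 1.960 = 0.331.
Power = Φ(0.331) = 0.630.

power ≈ 0.63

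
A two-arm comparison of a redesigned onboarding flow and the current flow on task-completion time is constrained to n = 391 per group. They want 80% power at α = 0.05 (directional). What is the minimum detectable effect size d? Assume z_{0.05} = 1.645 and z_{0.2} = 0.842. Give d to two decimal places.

d_min ≈ 0.18

For two independent groups of n = 391 each: d_min = (z_{α} + z_β)·√(2/n).
z-sum = 1.645 + 0.842 = 2.487.
d_min = 2.487 × √(2/391) = 2.487 × 0.0715 = 0.178.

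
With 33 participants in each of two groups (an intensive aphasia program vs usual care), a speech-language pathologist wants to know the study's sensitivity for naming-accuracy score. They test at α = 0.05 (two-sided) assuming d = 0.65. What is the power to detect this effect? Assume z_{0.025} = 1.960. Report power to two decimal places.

power ≈ 0.75

For two equal groups, power = Φ(d·√(n/2) − z_{α/2}).
d·√(n/2) = 0.65 × √(33/2) = 0.65 × 4.062 = 2.640.
z_β = 2.640 − 1.960 = 0.680.
Power = Φ(0.680) = 0.752.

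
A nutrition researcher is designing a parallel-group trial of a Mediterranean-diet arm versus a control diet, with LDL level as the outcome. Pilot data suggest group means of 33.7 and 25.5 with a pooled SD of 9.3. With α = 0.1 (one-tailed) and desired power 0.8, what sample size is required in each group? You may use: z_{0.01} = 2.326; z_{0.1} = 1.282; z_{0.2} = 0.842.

n = 12 per group

Cohen's d = |M₁ − M₂| / SD_pooled = |33.7 − 25.5| / 9.3 = 8.2 / 9.3 = 0.882.
For two independent groups with equal n: n = 2·((z_{α} + z_β) / d)².
z_{α} + z_β = 1.282 + 0.842 = 2.124.
n = 2 × (2.124 / 0.882)² = 2 × 2.408² = 2 × 5.80 = 11.6.
Round up to the next whole participant.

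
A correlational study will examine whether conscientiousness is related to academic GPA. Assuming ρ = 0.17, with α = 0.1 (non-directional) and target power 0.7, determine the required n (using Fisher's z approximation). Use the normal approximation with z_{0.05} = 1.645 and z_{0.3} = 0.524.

n = 163

Fisher's z: C = ½·ln((1+r)/(1−r)) = ½·ln(1.4096) = 0.1717.
n = ((z_{α/2} + z_β)/C)² + 3.
(1.645 + 0.524) / 0.1717 = 2.169 / 0.1717 = 12.632.
n = 12.632² + 3 = 159.58 + 3 = 162.6.
Round up.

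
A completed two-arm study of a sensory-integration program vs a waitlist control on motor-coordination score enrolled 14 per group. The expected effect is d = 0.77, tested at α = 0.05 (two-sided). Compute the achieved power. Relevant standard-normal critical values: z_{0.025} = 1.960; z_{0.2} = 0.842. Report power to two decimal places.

power ≈ 0.53

For two equal groups, power = Φ(d·√(n/2) − z_{α/2}).
d·√(n/2) = 0.77 × √(14/2) = 0.77 × 2.646 = 2.037.
z_β = 2.037 − 1.960 = 0.077.
Power = Φ(0.077) = 0.531.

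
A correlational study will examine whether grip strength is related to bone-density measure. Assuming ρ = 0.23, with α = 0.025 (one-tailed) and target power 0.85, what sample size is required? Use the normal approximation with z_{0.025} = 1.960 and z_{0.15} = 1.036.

Fisher's z: C = ½·ln((1+r)/(1−r)) = ½·ln(1.5974) = 0.2342.
n = ((z_{α} + z_β)/C)² + 3.
(1.960 + 1.036) / 0.2342 = 2.996 / 0.2342 = 12.792.
n = 12.792² + 3 = 163.65 + 3 = 166.6.
Round up.

n = 167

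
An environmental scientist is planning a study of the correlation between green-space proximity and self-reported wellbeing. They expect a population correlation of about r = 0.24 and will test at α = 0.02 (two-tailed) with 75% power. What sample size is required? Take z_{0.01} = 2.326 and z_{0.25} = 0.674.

Fisher's z: C = ½·ln((1+r)/(1−r)) = ½·ln(1.6316) = 0.2448.
n = ((z_{α/2} + z_β)/C)² + 3.
(2.326 + 0.674) / 0.2448 = 3.000 / 0.2448 = 12.255.
n = 12.255² + 3 = 150.18 + 3 = 153.2.
Round up.

n = 154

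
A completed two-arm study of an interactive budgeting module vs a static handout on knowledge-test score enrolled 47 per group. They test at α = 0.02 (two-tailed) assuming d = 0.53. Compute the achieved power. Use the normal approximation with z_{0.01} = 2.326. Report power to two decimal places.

power ≈ 0.60

For two equal groups, power = Φ(d·√(n/2) − z_{α/2}).
d·√(n/2) = 0.53 × √(47/2) = 0.53 × 4.848 = 2.569.
z_β = 2.569 − 2.326 = 0.243.
Power = Φ(0.243) = 0.596.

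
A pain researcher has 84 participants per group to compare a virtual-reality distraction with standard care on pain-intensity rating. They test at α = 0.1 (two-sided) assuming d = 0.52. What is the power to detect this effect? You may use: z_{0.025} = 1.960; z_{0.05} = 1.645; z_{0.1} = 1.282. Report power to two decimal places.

For two equal groups, power = Φ(d·√(n/2) − z_{α/2}).
d·√(n/2) = 0.52 × √(84/2) = 0.52 × 6.481 = 3.370.
z_β = 3.370 − 1.645 = 1.725.
Power = Φ(1.725) = 0.958.

power ≈ 0.96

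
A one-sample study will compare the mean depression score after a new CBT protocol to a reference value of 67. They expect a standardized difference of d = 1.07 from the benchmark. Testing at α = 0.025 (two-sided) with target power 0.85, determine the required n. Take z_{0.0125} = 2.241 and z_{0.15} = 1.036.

For a one-sample test: n = ((z_{α/2} + z_β) / d)².
z_{α/2} + z_β = 2.241 + 1.036 = 3.277.
n = (3.277 / 1.07)² = 3.063² = 9.38.
Round up.

n = 10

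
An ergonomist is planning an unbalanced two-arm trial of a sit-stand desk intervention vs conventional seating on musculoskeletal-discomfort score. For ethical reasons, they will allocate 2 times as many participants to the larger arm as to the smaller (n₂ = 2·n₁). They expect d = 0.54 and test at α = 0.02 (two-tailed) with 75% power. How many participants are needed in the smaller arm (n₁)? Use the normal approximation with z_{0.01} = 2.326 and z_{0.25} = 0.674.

With allocation ratio k = n₂/n₁ = 2, Var(x̄₁−x̄₂) = σ²(1/n₁ + 1/(k·n₁)) = σ²·(k+1)/(k·n₁).
So n₁ = (1 + 1/k)·((z_{α/2} + z_β)/d)² = 1.500 × (3.000/0.54)².
n₁ = 1.500 × 30.86 = 46.3.
Round up: n₁ = 47, giving n₂ = 2 × 47 = 94.

n₁ = 47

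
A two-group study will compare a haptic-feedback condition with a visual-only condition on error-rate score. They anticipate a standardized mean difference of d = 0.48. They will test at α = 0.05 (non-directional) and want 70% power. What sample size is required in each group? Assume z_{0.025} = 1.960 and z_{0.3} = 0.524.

For two independent groups with equal n: n = 2·((z_{α/2} + z_β) / d)².
z_{α/2} + z_β = 1.960 + 0.524 = 2.484.
n = 2 × (2.484 / 0.48)² = 2 × 5.175² = 2 × 26.78 = 53.6.
Round up to the next whole participant.

n = 54 per group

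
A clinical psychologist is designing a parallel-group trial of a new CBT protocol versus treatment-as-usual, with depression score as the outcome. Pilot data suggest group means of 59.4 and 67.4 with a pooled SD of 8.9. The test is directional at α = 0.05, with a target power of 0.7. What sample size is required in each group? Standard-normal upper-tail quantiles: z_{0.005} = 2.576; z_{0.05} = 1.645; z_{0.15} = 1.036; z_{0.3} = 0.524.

n = 12 per group

Cohen's d = |M₁ − M₂| / SD_pooled = |59.4 − 67.4| / 8.9 = 8.0 / 8.9 = 0.899.
For two independent groups with equal n: n = 2·((z_{α} + z_β) / d)².
z_{α} + z_β = 1.645 + 0.524 = 2.169.
n = 2 × (2.169 / 0.899)² = 2 × 2.413² = 2 × 5.82 = 11.6.
Round up to the next whole participant.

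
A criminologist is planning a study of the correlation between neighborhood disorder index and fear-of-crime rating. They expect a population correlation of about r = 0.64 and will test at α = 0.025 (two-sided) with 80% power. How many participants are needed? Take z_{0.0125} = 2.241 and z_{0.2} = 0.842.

n = 20

Fisher's z: C = ½·ln((1+r)/(1−r)) = ½·ln(4.5556) = 0.7582.
n = ((z_{α/2} + z_β)/C)² + 3.
(2.241 + 0.842) / 0.7582 = 3.083 / 0.7582 = 4.066.
n = 4.066² + 3 = 16.53 + 3 = 19.5.
Round up.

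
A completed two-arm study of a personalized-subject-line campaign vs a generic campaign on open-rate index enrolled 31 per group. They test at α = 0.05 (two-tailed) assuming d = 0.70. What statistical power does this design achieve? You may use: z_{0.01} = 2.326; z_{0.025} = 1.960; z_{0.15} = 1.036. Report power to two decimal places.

For two equal groups, power = Φ(d·√(n/2) − z_{α/2}).
d·√(n/2) = 0.70 × √(31/2) = 0.70 × 3.937 = 2.756.
z_β = 2.756 − 1.960 = 0.796.
Power = Φ(0.796) = 0.787.

power ≈ 0.79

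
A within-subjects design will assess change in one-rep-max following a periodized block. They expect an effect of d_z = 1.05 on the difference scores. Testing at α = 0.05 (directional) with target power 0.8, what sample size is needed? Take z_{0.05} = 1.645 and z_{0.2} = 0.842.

For a paired (one-sample on differences) test: n = ((z_{α} + z_β) / d)².
z_{α} + z_β = 1.645 + 0.842 = 2.487.
n = (2.487 / 1.05)² = 2.369² = 5.61.
Round up.

n = 6 pairs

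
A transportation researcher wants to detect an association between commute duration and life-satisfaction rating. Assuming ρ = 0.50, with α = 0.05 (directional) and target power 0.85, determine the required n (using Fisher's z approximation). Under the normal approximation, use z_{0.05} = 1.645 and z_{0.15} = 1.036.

Fisher's z: C = ½·ln((1+r)/(1−r)) = ½·ln(3.0000) = 0.5493.
n = ((z_{α} + z_β)/C)² + 3.
(1.645 + 1.036) / 0.5493 = 2.681 / 0.5493 = 4.881.
n = 4.881² + 3 = 23.82 + 3 = 26.8.
Round up.

n = 27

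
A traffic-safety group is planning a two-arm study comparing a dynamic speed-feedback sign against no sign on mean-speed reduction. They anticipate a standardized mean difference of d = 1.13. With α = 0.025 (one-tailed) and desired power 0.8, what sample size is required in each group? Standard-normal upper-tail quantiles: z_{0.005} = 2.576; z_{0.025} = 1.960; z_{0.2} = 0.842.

For two independent groups with equal n: n = 2·((z_{α} + z_β) / d)².
z_{α} + z_β = 1.960 + 0.842 = 2.802.
n = 2 × (2.802 / 1.13)² = 2 × 2.480² = 2 × 6.15 = 12.3.
Round up to the next whole participant.

n = 13 per group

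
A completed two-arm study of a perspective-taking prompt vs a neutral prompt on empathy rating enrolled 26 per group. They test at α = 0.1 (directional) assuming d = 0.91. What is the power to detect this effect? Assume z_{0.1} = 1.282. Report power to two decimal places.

power ≈ 0.98

For two equal groups, power = Φ(d·√(n/2) − z_{α}).
d·√(n/2) = 0.91 × √(26/2) = 0.91 × 3.606 = 3.281.
z_β = 3.281 − 1.282 = 1.999.
Power = Φ(1.999) = 0.977.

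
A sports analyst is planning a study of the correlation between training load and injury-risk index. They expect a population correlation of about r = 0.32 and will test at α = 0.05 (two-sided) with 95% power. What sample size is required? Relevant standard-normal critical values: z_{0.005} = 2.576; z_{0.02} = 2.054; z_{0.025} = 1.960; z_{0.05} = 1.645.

Fisher's z: C = ½·ln((1+r)/(1−r)) = ½·ln(1.9412) = 0.3316.
n = ((z_{α/2} + z_β)/C)² + 3.
(1.960 + 1.645) / 0.3316 = 3.605 / 0.3316 = 10.872.
n = 10.872² + 3 = 118.19 + 3 = 121.2.
Round up.

n = 122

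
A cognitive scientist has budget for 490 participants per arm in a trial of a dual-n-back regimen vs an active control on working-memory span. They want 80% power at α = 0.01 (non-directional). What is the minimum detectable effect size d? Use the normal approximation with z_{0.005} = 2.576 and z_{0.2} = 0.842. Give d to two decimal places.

For two independent groups of n = 490 each: d_min = (z_{α/2} + z_β)·√(2/n).
z-sum = 2.576 + 0.842 = 3.418.
d_min = 3.418 × √(2/490) = 3.418 × 0.0639 = 0.218.

d_min ≈ 0.22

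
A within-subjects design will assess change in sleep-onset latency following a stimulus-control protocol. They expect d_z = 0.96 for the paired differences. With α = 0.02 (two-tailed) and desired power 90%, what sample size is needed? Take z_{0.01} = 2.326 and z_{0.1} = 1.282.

n = 15 pairs

For a paired (one-sample on differences) test: n = ((z_{α/2} + z_β) / d)².
z_{α/2} + z_β = 2.326 + 1.282 = 3.608.
n = (3.608 / 0.96)² = 3.758² = 14.13.
Round up.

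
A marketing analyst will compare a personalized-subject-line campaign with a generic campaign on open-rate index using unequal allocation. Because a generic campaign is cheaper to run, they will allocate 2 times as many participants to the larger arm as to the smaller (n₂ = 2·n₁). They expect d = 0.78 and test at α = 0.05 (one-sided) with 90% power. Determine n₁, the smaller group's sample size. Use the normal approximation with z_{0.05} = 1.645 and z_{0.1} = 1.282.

n₁ = 22

With allocation ratio k = n₂/n₁ = 2, Var(x̄₁−x̄₂) = σ²(1/n₁ + 1/(k·n₁)) = σ²·(k+1)/(k·n₁).
So n₁ = (1 + 1/k)·((z_{α} + z_β)/d)² = 1.500 × (2.927/0.78)².
n₁ = 1.500 × 14.08 = 21.1.
Round up: n₁ = 22, giving n₂ = 2 × 22 = 44.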